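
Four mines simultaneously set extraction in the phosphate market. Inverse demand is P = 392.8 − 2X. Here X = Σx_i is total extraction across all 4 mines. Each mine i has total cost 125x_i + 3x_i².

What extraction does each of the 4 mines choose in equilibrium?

A representative mine's profit is π_i = x_i(392.8 − 2X) − 125x_i − 3x_i², with X = x_i + Σ_{j≠i} x_j.
First-order condition: 267.8 − 10x_i − 2Σ_{j≠i} x_j = 0.
With identical mines, set every x_j = x: then 267.8 − 10x − 6x = 0, i.e. x = 267.8/16 = 16.7375.

16.7375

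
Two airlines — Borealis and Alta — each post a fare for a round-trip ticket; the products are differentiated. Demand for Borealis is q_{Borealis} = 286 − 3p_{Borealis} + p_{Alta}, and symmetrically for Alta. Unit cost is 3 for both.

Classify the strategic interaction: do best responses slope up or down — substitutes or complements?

strategic complements

Borealis's profit: π = (p_{Borealis} − 3)(286 − 3p_{Borealis} + p_{Alta}).
∂π/∂p_{Borealis} = 295 − 6p_{Borealis} + p_{Alta} = 0 ⇒ p_{Borealis} = 295/6 + (1/6)p_{Alta}.
The best-response slope dp_{Borealis}/dp_{Alta} = 1/6 > 0: the reaction function is upward-sloping, so the choices are strategic complements.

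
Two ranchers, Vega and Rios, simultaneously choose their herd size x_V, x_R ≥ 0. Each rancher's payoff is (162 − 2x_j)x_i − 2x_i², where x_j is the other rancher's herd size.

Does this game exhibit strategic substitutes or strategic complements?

strategic substitutes

Vega's payoff is (162 − 2x_R)x_V − 2x_V².
∂π/∂x_V = 162 − 2x_R − 4x_V = 0, so x_V = 40.5 − 0.5x_R.
The best-response slope dx_V/dx_R = −0.5 < 0: the reaction function is downward-sloping, so the choices are strategic substitutes.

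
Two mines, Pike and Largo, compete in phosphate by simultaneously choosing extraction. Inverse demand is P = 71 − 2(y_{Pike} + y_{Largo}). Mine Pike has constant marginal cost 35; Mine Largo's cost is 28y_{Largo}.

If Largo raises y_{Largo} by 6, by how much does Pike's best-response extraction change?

-3

Mine Pike's profit: π = y_{Pike}(71 − 2(y_{Pike} + y_{Largo})) − 35y_{Pike}.
∂π/∂y_{Pike} = 36 − 4y_{Pike} − 2y_{Largo} = 0, so y_{Pike} = 9 − 0.5y_{Largo}.
The reaction-function slope is −0.5, so a 6-unit rise in y_{Largo} moves y_{Pike} by −0.5 × 6 = −3. Pike's best response falls — the actions are strategic substitutes.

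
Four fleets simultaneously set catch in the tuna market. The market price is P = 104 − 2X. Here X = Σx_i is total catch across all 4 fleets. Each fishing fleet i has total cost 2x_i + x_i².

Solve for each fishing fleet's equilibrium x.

8.5

A representative fishing fleet's profit is π_i = x_i(104 − 2X) − 2x_i − x_i², with X = x_i + Σ_{j≠i} x_j.
First-order condition: 102 − 6x_i − 2Σ_{j≠i} x_j = 0.
Imposing symmetry (x_j = x for all j) turns Σ_{j≠i} x_j into 3x, so 102 = 12x and x = 8.5.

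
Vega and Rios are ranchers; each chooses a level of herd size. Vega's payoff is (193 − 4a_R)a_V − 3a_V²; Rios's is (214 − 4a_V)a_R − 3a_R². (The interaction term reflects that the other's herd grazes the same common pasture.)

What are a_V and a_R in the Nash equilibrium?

15.1, 25.6

Expanding Vega's payoff: 193a_V − 4a_Ra_V − 3a_V².
∂π/∂a_V = 193 − 4a_R − 6a_V = 0, so a_V = 193/6 − (2/3)a_R.
Likewise for Rios: a_R = 107/3 − (2/3)a_V.
Substituting the second reaction function into the first: a_V = 193/6 − (2/3)(107/3 − (2/3)a_V), which gives (5/9)a_V = 151/18 ⇒ a_V = 15.1.
Then a_R = 107/3 − (2/3)·15.1 = 25.6.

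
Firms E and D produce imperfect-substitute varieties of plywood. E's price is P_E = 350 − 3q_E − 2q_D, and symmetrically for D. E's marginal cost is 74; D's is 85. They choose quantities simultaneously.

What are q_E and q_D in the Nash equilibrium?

35.1875, 32.4375

Firm E's profit: π = q_E(350 − 3q_E − 2q_D) − 74q_E.
∂π/∂q_E = 276 − 6q_E − 2q_D = 0 ⇒ q_E = 46 − (1/3)q_D.
Similarly q_D = 265/6 − (1/3)q_E.
Solving the two reaction functions simultaneously: (1 − (−1/3)(−1/3))q_E = 46 − (1/3)·(265/6), so (8/9)q_E = 563/18 and q_E = 35.1875.
Then q_D = 265/6 − (1/3)·35.1875 = 32.4375.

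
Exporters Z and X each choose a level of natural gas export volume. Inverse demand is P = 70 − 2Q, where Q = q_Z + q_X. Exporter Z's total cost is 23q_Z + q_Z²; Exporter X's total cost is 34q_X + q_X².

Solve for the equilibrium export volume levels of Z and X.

6.5625, 3.8125

Exporter Z's profit: π = q_Z(70 − 2(q_Z + q_X)) − 23q_Z − q_Z².
∂π/∂q_Z = 47 − 6q_Z − 2q_X = 0, so q_Z = 47/6 − (1/3)q_X.
By the same steps for X: q_X = 6 − (1/3)q_Z.
Solving the two reaction functions simultaneously: (1 − (−1/3)(−1/3))q_Z = 47/6 − (1/3)·6, so (8/9)q_Z = 35/6 and q_Z = 6.5625.
Then q_X = 6 − (1/3)·6.5625 = 3.8125.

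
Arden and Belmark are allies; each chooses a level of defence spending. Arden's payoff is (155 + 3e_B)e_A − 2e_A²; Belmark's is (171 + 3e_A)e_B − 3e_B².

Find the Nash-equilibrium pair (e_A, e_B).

Expanding Arden's payoff: 155e_A + 3e_Be_A − 2e_A².
∂π/∂e_A = 155 + 3e_B − 4e_A = 0, so e_A = 38.75 + 0.75e_B.
Likewise for Belmark: e_B = 28.5 + 0.5e_A.
Solving the two reaction functions simultaneously: (1 − (0.75)(0.5))e_A = 38.75 + 0.75·28.5, so 0.625e_A = 60.125 and e_A = 96.2.
Then e_B = 28.5 + 0.5·96.2 = 76.6.

96.2, 76.6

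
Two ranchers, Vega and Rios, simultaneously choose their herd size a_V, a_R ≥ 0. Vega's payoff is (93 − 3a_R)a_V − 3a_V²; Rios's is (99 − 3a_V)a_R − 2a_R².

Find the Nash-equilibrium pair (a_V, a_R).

5, 21

Expanding Vega's payoff: 93a_V − 3a_Ra_V − 3a_V².
∂π/∂a_V = 93 − 3a_R − 6a_V = 0, so a_V = 15.5 − 0.5a_R.
Likewise for Rios: a_R = 24.75 − 0.75a_V.
Substituting the second reaction function into the first: a_V = 15.5 − 0.5(24.75 − 0.75a_V), which gives 0.625a_V = 3.125 ⇒ a_V = 5.
Then a_R = 24.75 − 0.75·5 = 21.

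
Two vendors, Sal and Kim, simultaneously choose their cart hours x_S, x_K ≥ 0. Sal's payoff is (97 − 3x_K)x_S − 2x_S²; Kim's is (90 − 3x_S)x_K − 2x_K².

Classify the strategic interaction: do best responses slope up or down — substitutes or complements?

strategic substitutes

Expanding Sal's payoff: 97x_S − 3x_Kx_S − 2x_S².
∂π/∂x_S = 97 − 3x_K − 4x_S = 0, so x_S = 24.25 − 0.75x_K.
The best-response slope dx_S/dx_K = −0.75 < 0: the reaction function is downward-sloping, so the choices are strategic substitutes.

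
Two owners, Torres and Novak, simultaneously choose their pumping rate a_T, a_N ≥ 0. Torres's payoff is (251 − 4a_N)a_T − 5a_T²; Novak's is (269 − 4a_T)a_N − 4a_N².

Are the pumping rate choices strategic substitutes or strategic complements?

Expanding Torres's payoff: 251a_T − 4a_Na_T − 5a_T².
∂π/∂a_T = 251 − 4a_N − 10a_T = 0, so a_T = 25.1 − 0.4a_N.
The best-response slope da_T/da_N = −0.4 < 0: the reaction function is downward-sloping, so the choices are strategic substitutes.

strategic substitutes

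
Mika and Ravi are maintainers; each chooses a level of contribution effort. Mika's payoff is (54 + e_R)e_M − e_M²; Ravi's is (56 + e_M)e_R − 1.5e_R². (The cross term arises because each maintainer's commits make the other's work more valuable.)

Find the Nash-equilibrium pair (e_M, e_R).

43.6, 33.2

Expanding Mika's payoff: 54e_M + e_Re_M − e_M².
∂π/∂e_M = 54 + e_R − 2e_M = 0, so e_M = 27 + 0.5e_R.
Likewise for Ravi: e_R = 56/3 + (1/3)e_M.
Substituting the second reaction function into the first: e_M = 27 + 0.5(56/3 + (1/3)e_M), which gives (5/6)e_M = 109/3 ⇒ e_M = 43.6.
Then e_R = 56/3 + (1/3)·43.6 = 33.2.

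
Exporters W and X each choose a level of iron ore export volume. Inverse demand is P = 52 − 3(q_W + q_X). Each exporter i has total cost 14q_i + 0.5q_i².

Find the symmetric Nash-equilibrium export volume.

Exporter W's profit: π = q_W(52 − 3(q_W + q_X)) − 14q_W − 0.5q_W².
∂π/∂q_W = 38 − 7q_W − 3q_X = 0, so q_W = 38/7 − (3/7)q_X.
The game is symmetric, so in equilibrium q_X = q_W: the reaction function gives (10/7)q_W = 38/7, hence q_W = 3.8.

3.8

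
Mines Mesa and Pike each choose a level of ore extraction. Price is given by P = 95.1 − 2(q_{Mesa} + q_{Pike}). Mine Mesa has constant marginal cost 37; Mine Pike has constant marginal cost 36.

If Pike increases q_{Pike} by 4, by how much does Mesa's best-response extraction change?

Mine Mesa's profit: π = q_{Mesa}(95.1 − 2(q_{Mesa} + q_{Pike})) − 37q_{Mesa}.
∂π/∂q_{Mesa} = 58.1 − 4q_{Mesa} − 2q_{Pike} = 0, so q_{Mesa} = 14.525 − 0.5q_{Pike}.
The reaction-function slope is −0.5, so a 4-unit rise in q_{Pike} moves q_{Mesa} by −0.5 × 4 = −2. Mesa's best response falls — the actions are strategic substitutes.

-2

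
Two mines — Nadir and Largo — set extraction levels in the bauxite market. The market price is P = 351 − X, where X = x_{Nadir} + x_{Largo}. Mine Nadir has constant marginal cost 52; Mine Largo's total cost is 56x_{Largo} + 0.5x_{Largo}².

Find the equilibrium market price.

Mine Nadir's profit: π = x_{Nadir}(351 − (x_{Nadir} + x_{Largo})) − 52x_{Nadir}.
∂π/∂x_{Nadir} = 299 − 2x_{Nadir} − x_{Largo} = 0, so x_{Nadir} = 149.5 − 0.5x_{Largo}.
For Largo: ∂π/∂x_{Largo} = 295 − 3x_{Largo} − x_{Nadir} = 0 ⇒ x_{Largo} = 295/3 − (1/3)x_{Nadir}.
Substituting the second reaction function into the first: x_{Nadir} = 149.5 − 0.5(295/3 − (1/3)x_{Nadir}), which gives (5/6)x_{Nadir} = 301/3 ⇒ x_{Nadir} = 120.4.
Then x_{Largo} = 295/3 − (1/3)·120.4 = 58.2.
Equilibrium price: P = 351 − 178.6 = 172.4.

172.4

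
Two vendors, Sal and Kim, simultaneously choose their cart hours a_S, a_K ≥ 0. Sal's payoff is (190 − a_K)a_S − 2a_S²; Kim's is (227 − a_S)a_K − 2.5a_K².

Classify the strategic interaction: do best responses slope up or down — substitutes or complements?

strategic substitutes

Expanding Sal's payoff: 190a_S − a_Ka_S − 2a_S².
∂π/∂a_S = 190 − a_K − 4a_S = 0, so a_S = 47.5 − 0.25a_K.
The best-response slope da_S/da_K = −0.25 < 0: the reaction function is downward-sloping, so the choices are strategic substitutes.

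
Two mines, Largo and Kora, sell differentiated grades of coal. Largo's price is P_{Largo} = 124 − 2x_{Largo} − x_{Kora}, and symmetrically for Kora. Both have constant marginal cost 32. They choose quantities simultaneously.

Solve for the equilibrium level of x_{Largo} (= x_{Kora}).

Mine Largo's profit: π = x_{Largo}(124 − 2x_{Largo} − x_{Kora}) − 32x_{Largo}.
∂π/∂x_{Largo} = 92 − 4x_{Largo} − x_{Kora} = 0 ⇒ x_{Largo} = 23 − 0.25x_{Kora}.
Setting x_{Largo} = x_{Kora} in the reaction function: x_{Largo} = 23 − 0.25x_{Largo}, so x_{Largo} = 23 / 1.25 = 18.4.

18.4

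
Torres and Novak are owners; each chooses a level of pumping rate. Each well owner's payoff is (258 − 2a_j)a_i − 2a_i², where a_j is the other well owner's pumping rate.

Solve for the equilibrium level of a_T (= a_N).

Torres's payoff is (258 − 2a_N)a_T − 2a_T².
∂π/∂a_T = 258 − 2a_N − 4a_T = 0, so a_T = 64.5 − 0.5a_N.
Setting a_T = a_N in the reaction function: a_T = 64.5 − 0.5a_T, so a_T = 64.5 / 1.5 = 43.

43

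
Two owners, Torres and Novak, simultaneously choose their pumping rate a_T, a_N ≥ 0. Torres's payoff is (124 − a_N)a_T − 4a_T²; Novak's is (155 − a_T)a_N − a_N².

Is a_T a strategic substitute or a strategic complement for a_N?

strategic substitutes

Expanding Torres's payoff: 124a_T − a_Na_T − 4a_T².
∂π/∂a_T = 124 − a_N − 8a_T = 0, so a_T = 15.5 − 0.125a_N.
The best-response slope da_T/da_N = −0.125 < 0: the reaction function is downward-sloping, so the choices are strategic substitutes.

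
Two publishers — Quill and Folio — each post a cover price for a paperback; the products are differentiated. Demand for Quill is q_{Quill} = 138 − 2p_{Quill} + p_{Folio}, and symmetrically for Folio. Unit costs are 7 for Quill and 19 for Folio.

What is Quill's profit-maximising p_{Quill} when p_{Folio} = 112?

66

Quill's profit: π = (p_{Quill} − 7)(138 − 2p_{Quill} + p_{Folio}).
∂π/∂p_{Quill} = 152 − 4p_{Quill} + p_{Folio} = 0 ⇒ p_{Quill} = 38 + 0.25p_{Folio}.
At p_{Folio} = 112: p_{Quill} = 38 + 0.25·112 = 66.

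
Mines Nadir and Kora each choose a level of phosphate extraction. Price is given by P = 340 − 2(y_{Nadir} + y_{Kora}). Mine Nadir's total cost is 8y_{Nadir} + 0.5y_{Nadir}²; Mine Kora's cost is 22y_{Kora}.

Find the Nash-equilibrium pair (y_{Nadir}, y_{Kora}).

Mine Nadir's profit: π = y_{Nadir}(340 − 2(y_{Nadir} + y_{Kora})) − 8y_{Nadir} − 0.5y_{Nadir}².
∂π/∂y_{Nadir} = 332 − 5y_{Nadir} − 2y_{Kora} = 0, so y_{Nadir} = 66.4 − 0.4y_{Kora}.
For Kora: ∂π/∂y_{Kora} = 318 − 4y_{Kora} − 2y_{Nadir} = 0 ⇒ y_{Kora} = 79.5 − 0.5y_{Nadir}.
Plugging y_{Kora} into Nadir's best response: y_{Nadir} = 66.4 − 0.4(79.5 − 0.5y_{Nadir}) ⇒ 0.8y_{Nadir} = 34.6, so y_{Nadir} = 43.25.
Then y_{Kora} = 79.5 − 0.5·43.25 = 57.875.

43.25, 57.875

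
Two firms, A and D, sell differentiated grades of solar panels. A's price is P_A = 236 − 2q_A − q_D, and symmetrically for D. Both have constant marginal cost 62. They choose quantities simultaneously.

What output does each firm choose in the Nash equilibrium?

34.8

Firm A's profit: π = q_A(236 − 2q_A − q_D) − 62q_A.
∂π/∂q_A = 174 − 4q_A − q_D = 0 ⇒ q_A = 43.5 − 0.25q_D.
The game is symmetric, so in equilibrium q_D = q_A: the reaction function gives 1.25q_A = 43.5, hence q_A = 34.8.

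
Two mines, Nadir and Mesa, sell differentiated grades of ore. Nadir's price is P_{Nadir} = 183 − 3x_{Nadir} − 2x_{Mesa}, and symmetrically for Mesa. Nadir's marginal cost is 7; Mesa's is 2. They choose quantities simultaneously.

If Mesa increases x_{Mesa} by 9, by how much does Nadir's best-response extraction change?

Mine Nadir's profit: π = x_{Nadir}(183 − 3x_{Nadir} − 2x_{Mesa}) − 7x_{Nadir}.
∂π/∂x_{Nadir} = 176 − 6x_{Nadir} − 2x_{Mesa} = 0 ⇒ x_{Nadir} = 88/3 − (1/3)x_{Mesa}.
The reaction-function slope is −1/3, so a 9-unit rise in x_{Mesa} moves x_{Nadir} by −1/3 × 9 = −3. Nadir's best response falls — the actions are strategic substitutes.

-3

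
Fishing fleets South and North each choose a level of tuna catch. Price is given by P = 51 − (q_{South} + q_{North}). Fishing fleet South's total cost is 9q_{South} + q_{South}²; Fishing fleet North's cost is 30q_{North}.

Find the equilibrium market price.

36

Fishing fleet South's profit: π = q_{South}(51 − (q_{South} + q_{North})) − 9q_{South} − q_{South}².
∂π/∂q_{South} = 42 − 4q_{South} − q_{North} = 0, so q_{South} = 10.5 − 0.25q_{North}.
For North: ∂π/∂q_{North} = 21 − 2q_{North} − q_{South} = 0 ⇒ q_{North} = 10.5 − 0.5q_{South}.
Solving the two reaction functions simultaneously: (1 − (−0.25)(−0.5))q_{South} = 10.5 − 0.25·10.5, so 0.875q_{South} = 7.875 and q_{South} = 9.
Then q_{North} = 10.5 − 0.5·9 = 6.
Equilibrium price: P = 51 − 15 = 36.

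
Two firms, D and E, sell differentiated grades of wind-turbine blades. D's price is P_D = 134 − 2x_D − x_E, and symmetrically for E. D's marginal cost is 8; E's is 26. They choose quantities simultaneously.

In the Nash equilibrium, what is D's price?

Firm D's profit: π = x_D(134 − 2x_D − x_E) − 8x_D.
∂π/∂x_D = 126 − 4x_D − x_E = 0 ⇒ x_D = 31.5 − 0.25x_E.
Similarly x_E = 27 − 0.25x_D.
Substituting the second reaction function into the first: x_D = 31.5 − 0.25(27 − 0.25x_D), which gives 0.9375x_D = 24.75 ⇒ x_D = 26.4.
Then x_E = 27 − 0.25·26.4 = 20.4.
P_D = 134 − 2·26.4 − 20.4 = 60.8.

60.8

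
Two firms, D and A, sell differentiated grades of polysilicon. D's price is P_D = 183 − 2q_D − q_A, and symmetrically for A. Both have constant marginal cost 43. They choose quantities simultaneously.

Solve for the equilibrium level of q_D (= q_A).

Firm D's profit: π = q_D(183 − 2q_D − q_A) − 43q_D.
∂π/∂q_D = 140 − 4q_D − q_A = 0 ⇒ q_D = 35 − 0.25q_A.
By symmetry q_A = q_D; substituting into the reaction function, 1.25q_D = 35 and q_D = 28.

28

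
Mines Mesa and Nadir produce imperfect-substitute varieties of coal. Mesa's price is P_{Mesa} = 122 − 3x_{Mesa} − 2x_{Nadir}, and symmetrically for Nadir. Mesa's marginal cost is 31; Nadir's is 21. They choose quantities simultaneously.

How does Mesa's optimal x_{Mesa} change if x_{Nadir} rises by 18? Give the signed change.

Mine Mesa's profit: π = x_{Mesa}(122 − 3x_{Mesa} − 2x_{Nadir}) − 31x_{Mesa}.
∂π/∂x_{Mesa} = 91 − 6x_{Mesa} − 2x_{Nadir} = 0 ⇒ x_{Mesa} = 91/6 − (1/3)x_{Nadir}.
The reaction-function slope is −1/3, so an 18-unit rise in x_{Nadir} moves x_{Mesa} by −1/3 × 18 = −6. Mesa's best response falls — the actions are strategic substitutes.

-6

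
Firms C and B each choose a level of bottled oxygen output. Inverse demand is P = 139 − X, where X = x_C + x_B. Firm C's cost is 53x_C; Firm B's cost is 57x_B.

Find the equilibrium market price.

Firm C's profit: π = x_C(139 − (x_C + x_B)) − 53x_C.
∂π/∂x_C = 86 − 2x_C − x_B = 0, so x_C = 43 − 0.5x_B.
By the same steps for B: x_B = 41 − 0.5x_C.
Solving the two reaction functions simultaneously: (1 − (−0.5)(−0.5))x_C = 43 − 0.5·41, so 0.75x_C = 22.5 and x_C = 30.
Then x_B = 41 − 0.5·30 = 26.
Equilibrium price: P = 139 − 56 = 83.

83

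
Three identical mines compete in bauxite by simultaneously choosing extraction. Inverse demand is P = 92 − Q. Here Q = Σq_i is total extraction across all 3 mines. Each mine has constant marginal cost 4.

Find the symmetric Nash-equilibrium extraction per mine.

22

A representative mine's profit is π_i = q_i(92 − Q) − 4q_i, with Q = q_i + Σ_{j≠i} q_j.
First-order condition: 88 − 2q_i − Σ_{j≠i} q_j = 0.
With identical mines, set every q_j = q: then 88 − 2q − 2q = 0, i.e. q = 88/4 = 22.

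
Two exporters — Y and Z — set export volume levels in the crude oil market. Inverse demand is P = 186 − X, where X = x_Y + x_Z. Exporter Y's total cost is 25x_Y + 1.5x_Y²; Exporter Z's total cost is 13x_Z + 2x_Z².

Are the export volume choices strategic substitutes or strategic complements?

strategic substitutes

Exporter Y's profit: π = x_Y(186 − (x_Y + x_Z)) − 25x_Y − 1.5x_Y².
∂π/∂x_Y = 161 − 5x_Y − x_Z = 0, so x_Y = 32.2 − 0.2x_Z.
The best-response slope dx_Y/dx_Z = −0.2 < 0: the reaction function is downward-sloping, so the choices are strategic substitutes.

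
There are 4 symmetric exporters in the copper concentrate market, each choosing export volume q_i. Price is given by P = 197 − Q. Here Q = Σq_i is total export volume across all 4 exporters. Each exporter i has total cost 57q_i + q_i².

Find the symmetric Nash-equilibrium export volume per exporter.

A representative exporter's profit is π_i = q_i(197 − Q) − 57q_i − q_i², with Q = q_i + Σ_{j≠i} q_j.
First-order condition: 140 − 4q_i − Σ_{j≠i} q_j = 0.
With identical exporters, set every q_j = q: then 140 − 4q − 3q = 0, i.e. q = 140/7 = 20.

20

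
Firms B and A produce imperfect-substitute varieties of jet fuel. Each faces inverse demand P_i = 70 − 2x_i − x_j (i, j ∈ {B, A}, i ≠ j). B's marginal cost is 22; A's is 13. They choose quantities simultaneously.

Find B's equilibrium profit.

162

Firm B's profit: π = x_B(70 − 2x_B − x_A) − 22x_B.
∂π/∂x_B = 48 − 4x_B − x_A = 0 ⇒ x_B = 12 − 0.25x_A.
Similarly x_A = 14.25 − 0.25x_B.
Plugging x_A into B's best response: x_B = 12 − 0.25(14.25 − 0.25x_B) ⇒ 0.9375x_B = 8.4375, so x_B = 9.
Then x_A = 14.25 − 0.25·9 = 12.
P_B = 70 − 2·9 − 12 = 40.
Profit = (40 − 22)·9 = 162.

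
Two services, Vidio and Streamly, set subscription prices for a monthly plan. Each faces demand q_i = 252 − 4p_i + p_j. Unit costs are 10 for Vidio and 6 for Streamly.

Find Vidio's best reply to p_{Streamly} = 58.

Vidio's profit: π = (p_{Vidio} − 10)(252 − 4p_{Vidio} + p_{Streamly}).
∂π/∂p_{Vidio} = 292 − 8p_{Vidio} + p_{Streamly} = 0 ⇒ p_{Vidio} = 36.5 + 0.125p_{Streamly}.
At p_{Streamly} = 58: p_{Vidio} = 36.5 + 0.125·58 = 43.75.

43.75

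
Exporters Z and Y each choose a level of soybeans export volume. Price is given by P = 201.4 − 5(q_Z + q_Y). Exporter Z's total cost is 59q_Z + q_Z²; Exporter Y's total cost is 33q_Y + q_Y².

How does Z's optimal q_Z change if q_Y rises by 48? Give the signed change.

Exporter Z's profit: π = q_Z(201.4 − 5(q_Z + q_Y)) − 59q_Z − q_Z².
∂π/∂q_Z = 142.4 − 12q_Z − 5q_Y = 0, so q_Z = 178/15 − (5/12)q_Y.
The reaction-function slope is −5/12, so a 48-unit rise in q_Y moves q_Z by −5/12 × 48 = −20. Z's best response falls — the actions are strategic substitutes.

-20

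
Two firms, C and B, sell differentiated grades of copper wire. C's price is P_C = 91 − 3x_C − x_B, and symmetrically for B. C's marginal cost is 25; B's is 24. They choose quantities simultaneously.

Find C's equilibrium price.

Firm C's profit: π = x_C(91 − 3x_C − x_B) − 25x_C.
∂π/∂x_C = 66 − 6x_C − x_B = 0 ⇒ x_C = 11 − (1/6)x_B.
Similarly x_B = 67/6 − (1/6)x_C.
Solving the two reaction functions simultaneously: (1 − (−1/6)(−1/6))x_C = 11 − (1/6)·(67/6), so (35/36)x_C = 329/36 and x_C = 9.4.
Then x_B = 67/6 − (1/6)·9.4 = 9.6.
P_C = 91 − 3·9.4 − 9.6 = 53.2.

53.2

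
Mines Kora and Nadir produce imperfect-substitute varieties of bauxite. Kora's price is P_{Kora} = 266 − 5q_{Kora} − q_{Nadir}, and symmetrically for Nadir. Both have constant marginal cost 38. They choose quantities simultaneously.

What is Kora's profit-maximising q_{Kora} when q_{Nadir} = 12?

Mine Kora's profit: π = q_{Kora}(266 − 5q_{Kora} − q_{Nadir}) − 38q_{Kora}.
∂π/∂q_{Kora} = 228 − 10q_{Kora} − q_{Nadir} = 0 ⇒ q_{Kora} = 22.8 − 0.1q_{Nadir}.
At q_{Nadir} = 12: q_{Kora} = 22.8 − 0.1·12 = 21.6.

21.6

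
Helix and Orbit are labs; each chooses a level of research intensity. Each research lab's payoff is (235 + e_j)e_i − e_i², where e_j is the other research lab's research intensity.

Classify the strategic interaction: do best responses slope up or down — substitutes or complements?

strategic complements

Helix's payoff is (235 + e_O)e_H − e_H².
∂π/∂e_H = 235 + e_O − 2e_H = 0, so e_H = 117.5 + 0.5e_O.
The best-response slope de_H/de_O = 0.5 > 0: the reaction function is upward-sloping, so the choices are strategic complements.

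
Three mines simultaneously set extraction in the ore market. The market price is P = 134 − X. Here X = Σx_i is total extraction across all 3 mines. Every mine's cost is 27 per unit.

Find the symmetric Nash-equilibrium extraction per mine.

A representative mine's profit is π_i = x_i(134 − X) − 27x_i, with X = x_i + Σ_{j≠i} x_j.
First-order condition: 107 − 2x_i − Σ_{j≠i} x_j = 0.
Imposing symmetry (x_j = x for all j) turns Σ_{j≠i} x_j into 2x, so 107 = 4x and x = 26.75.

26.75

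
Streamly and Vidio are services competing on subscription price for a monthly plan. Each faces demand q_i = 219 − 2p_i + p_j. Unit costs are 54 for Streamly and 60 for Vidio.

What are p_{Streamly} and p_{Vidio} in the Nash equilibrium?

Streamly's profit: π = (p_{Streamly} − 54)(219 − 2p_{Streamly} + p_{Vidio}).
∂π/∂p_{Streamly} = 327 − 4p_{Streamly} + p_{Vidio} = 0 ⇒ p_{Streamly} = 81.75 + 0.25p_{Vidio}.
Similarly p_{Vidio} = 84.75 + 0.25p_{Streamly}.
Plugging p_{Vidio} into Streamly's best response: p_{Streamly} = 81.75 + 0.25(84.75 + 0.25p_{Streamly}) ⇒ 0.9375p_{Streamly} = 102.9375, so p_{Streamly} = 109.8.
Then p_{Vidio} = 84.75 + 0.25·109.8 = 112.2.

109.8, 112.2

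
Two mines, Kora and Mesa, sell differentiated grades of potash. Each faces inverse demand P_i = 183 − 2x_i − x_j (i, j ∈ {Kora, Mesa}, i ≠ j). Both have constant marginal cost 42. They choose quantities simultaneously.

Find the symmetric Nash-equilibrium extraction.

28.2

Mine Kora's profit: π = x_{Kora}(183 − 2x_{Kora} − x_{Mesa}) − 42x_{Kora}.
∂π/∂x_{Kora} = 141 − 4x_{Kora} − x_{Mesa} = 0 ⇒ x_{Kora} = 35.25 − 0.25x_{Mesa}.
By symmetry x_{Mesa} = x_{Kora}; substituting into the reaction function, 1.25x_{Kora} = 35.25 and x_{Kora} = 28.2.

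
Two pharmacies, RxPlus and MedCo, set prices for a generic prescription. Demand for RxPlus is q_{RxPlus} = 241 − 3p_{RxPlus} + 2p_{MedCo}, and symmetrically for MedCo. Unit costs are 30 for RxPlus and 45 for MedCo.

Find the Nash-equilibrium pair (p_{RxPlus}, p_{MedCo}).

RxPlus's profit: π = (p_{RxPlus} − 30)(241 − 3p_{RxPlus} + 2p_{MedCo}).
∂π/∂p_{RxPlus} = 331 − 6p_{RxPlus} + 2p_{MedCo} = 0 ⇒ p_{RxPlus} = 331/6 + (1/3)p_{MedCo}.
Similarly p_{MedCo} = 188/3 + (1/3)p_{RxPlus}.
Substituting the second reaction function into the first: p_{RxPlus} = 331/6 + (1/3)(188/3 + (1/3)p_{RxPlus}), which gives (8/9)p_{RxPlus} = 1369/18 ⇒ p_{RxPlus} = 85.5625.
Then p_{MedCo} = 188/3 + (1/3)·85.5625 = 91.1875.

85.5625, 91.1875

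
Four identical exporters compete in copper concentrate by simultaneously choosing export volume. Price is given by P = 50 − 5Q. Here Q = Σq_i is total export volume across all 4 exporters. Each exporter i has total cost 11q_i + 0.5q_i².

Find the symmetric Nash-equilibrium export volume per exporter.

1.5

A representative exporter's profit is π_i = q_i(50 − 5Q) − 11q_i − 0.5q_i², with Q = q_i + Σ_{j≠i} q_j.
First-order condition: 39 − 11q_i − 5Σ_{j≠i} q_j = 0.
With identical exporters, set every q_j = q: then 39 − 11q − 15q = 0, i.e. q = 39/26 = 1.5.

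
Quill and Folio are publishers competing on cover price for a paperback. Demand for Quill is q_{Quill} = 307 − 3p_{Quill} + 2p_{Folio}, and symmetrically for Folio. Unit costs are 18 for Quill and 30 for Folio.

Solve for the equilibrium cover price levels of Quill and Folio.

92.5, 97

Quill's profit: π = (p_{Quill} − 18)(307 − 3p_{Quill} + 2p_{Folio}).
∂π/∂p_{Quill} = 361 − 6p_{Quill} + 2p_{Folio} = 0 ⇒ p_{Quill} = 361/6 + (1/3)p_{Folio}.
Similarly p_{Folio} = 397/6 + (1/3)p_{Quill}.
Solving the two reaction functions simultaneously: (1 − (1/3)(1/3))p_{Quill} = 361/6 + (1/3)·(397/6), so (8/9)p_{Quill} = 740/9 and p_{Quill} = 92.5.
Then p_{Folio} = 397/6 + (1/3)·92.5 = 97.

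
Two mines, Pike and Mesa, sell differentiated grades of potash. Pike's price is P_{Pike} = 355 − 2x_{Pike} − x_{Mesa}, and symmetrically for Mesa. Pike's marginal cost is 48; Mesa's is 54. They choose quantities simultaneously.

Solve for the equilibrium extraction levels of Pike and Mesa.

61.8, 59.8

Mine Pike's profit: π = x_{Pike}(355 − 2x_{Pike} − x_{Mesa}) − 48x_{Pike}.
∂π/∂x_{Pike} = 307 − 4x_{Pike} − x_{Mesa} = 0 ⇒ x_{Pike} = 76.75 − 0.25x_{Mesa}.
Similarly x_{Mesa} = 75.25 − 0.25x_{Pike}.
Substituting the second reaction function into the first: x_{Pike} = 76.75 − 0.25(75.25 − 0.25x_{Pike}), which gives 0.9375x_{Pike} = 57.9375 ⇒ x_{Pike} = 61.8.
Then x_{Mesa} = 75.25 − 0.25·61.8 = 59.8.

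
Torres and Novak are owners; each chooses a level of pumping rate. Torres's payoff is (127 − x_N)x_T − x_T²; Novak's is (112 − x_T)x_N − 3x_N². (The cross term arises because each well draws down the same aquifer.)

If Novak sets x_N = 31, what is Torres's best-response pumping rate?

48

Expanding Torres's payoff: 127x_T − x_Nx_T − x_T².
∂π/∂x_T = 127 − x_N − 2x_T = 0, so x_T = 63.5 − 0.5x_N.
At x_N = 31: x_T = 63.5 − 0.5·31 = 48.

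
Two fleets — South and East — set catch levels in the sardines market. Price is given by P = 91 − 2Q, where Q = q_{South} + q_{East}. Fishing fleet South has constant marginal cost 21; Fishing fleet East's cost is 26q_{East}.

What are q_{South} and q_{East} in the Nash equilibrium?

Fishing fleet South's profit: π = q_{South}(91 − 2(q_{South} + q_{East})) − 21q_{South}.
∂π/∂q_{South} = 70 − 4q_{South} − 2q_{East} = 0, so q_{South} = 17.5 − 0.5q_{East}.
By the same steps for East: q_{East} = 16.25 − 0.5q_{South}.
Solving the two reaction functions simultaneously: (1 − (−0.5)(−0.5))q_{South} = 17.5 − 0.5·16.25, so 0.75q_{South} = 9.375 and q_{South} = 12.5.
Then q_{East} = 16.25 − 0.5·12.5 = 10.

12.5, 10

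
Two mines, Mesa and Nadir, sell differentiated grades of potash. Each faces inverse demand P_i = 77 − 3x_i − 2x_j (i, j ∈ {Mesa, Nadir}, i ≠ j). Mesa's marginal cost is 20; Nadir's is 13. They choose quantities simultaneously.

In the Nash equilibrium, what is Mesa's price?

40.0625

Mine Mesa's profit: π = x_{Mesa}(77 − 3x_{Mesa} − 2x_{Nadir}) − 20x_{Mesa}.
∂π/∂x_{Mesa} = 57 − 6x_{Mesa} − 2x_{Nadir} = 0 ⇒ x_{Mesa} = 9.5 − (1/3)x_{Nadir}.
Similarly x_{Nadir} = 32/3 − (1/3)x_{Mesa}.
Plugging x_{Nadir} into Mesa's best response: x_{Mesa} = 9.5 − (1/3)(32/3 − (1/3)x_{Mesa}) ⇒ (8/9)x_{Mesa} = 107/18, so x_{Mesa} = 6.6875.
Then x_{Nadir} = 32/3 − (1/3)·6.6875 = 8.4375.
P_{Mesa} = 77 − 3·6.6875 − 2·8.4375 = 40.0625.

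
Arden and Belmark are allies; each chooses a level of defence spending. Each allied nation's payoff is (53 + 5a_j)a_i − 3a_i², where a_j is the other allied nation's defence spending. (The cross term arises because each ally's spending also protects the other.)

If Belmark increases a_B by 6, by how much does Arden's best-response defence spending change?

5

Arden's payoff is (53 + 5a_B)a_A − 3a_A².
∂π/∂a_A = 53 + 5a_B − 6a_A = 0, so a_A = 53/6 + (5/6)a_B.
The reaction-function slope is 5/6, so a 6-unit rise in a_B moves a_A by 5/6 × 6 = 5. Arden's best response rises — the actions are strategic complements.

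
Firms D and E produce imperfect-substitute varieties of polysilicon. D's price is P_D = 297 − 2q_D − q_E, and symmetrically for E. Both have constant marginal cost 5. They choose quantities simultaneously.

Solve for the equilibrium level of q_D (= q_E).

Firm D's profit: π = q_D(297 − 2q_D − q_E) − 5q_D.
∂π/∂q_D = 292 − 4q_D − q_E = 0 ⇒ q_D = 73 − 0.25q_E.
By symmetry q_E = q_D; substituting into the reaction function, 1.25q_D = 73 and q_D = 58.4.

58.4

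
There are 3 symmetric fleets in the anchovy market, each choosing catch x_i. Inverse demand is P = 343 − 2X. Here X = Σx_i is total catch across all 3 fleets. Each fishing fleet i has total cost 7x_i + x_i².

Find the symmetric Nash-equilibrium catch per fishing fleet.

33.6

A representative fishing fleet's profit is π_i = x_i(343 − 2X) − 7x_i − x_i², with X = x_i + Σ_{j≠i} x_j.
First-order condition: 336 − 6x_i − 2Σ_{j≠i} x_j = 0.
Imposing symmetry (x_j = x for all j) turns Σ_{j≠i} x_j into 2x, so 336 = 10x and x = 33.6.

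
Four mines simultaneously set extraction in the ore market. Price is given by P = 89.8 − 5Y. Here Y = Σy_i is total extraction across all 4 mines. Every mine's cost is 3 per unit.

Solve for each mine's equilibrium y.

A representative mine's profit is π_i = y_i(89.8 − 5Y) − 3y_i, with Y = y_i + Σ_{j≠i} y_j.
First-order condition: 86.8 − 10y_i − 5Σ_{j≠i} y_j = 0.
In a symmetric equilibrium every mine chooses the same y, so Σ_{j≠i} y_j = 3y. The condition becomes 86.8 − 25y = 0, giving y = 86.8/25 = 3.472.

3.472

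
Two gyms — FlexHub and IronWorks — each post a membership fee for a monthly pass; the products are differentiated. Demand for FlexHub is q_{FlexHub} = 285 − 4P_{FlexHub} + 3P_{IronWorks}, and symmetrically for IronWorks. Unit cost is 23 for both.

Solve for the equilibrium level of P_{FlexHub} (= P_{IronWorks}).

75.4

FlexHub's profit: π = (P_{FlexHub} − 23)(285 − 4P_{FlexHub} + 3P_{IronWorks}).
∂π/∂P_{FlexHub} = 377 − 8P_{FlexHub} + 3P_{IronWorks} = 0 ⇒ P_{FlexHub} = 47.125 + 0.375P_{IronWorks}.
Setting P_{FlexHub} = P_{IronWorks} in the reaction function: P_{FlexHub} = 47.125 + 0.375P_{FlexHub}, so P_{FlexHub} = 47.125 / 0.625 = 75.4.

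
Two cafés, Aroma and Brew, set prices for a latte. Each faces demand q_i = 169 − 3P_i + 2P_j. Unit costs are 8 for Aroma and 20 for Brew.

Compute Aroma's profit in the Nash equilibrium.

Aroma's profit: π = (P_{Aroma} − 8)(169 − 3P_{Aroma} + 2P_{Brew}).
∂π/∂P_{Aroma} = 193 − 6P_{Aroma} + 2P_{Brew} = 0 ⇒ P_{Aroma} = 193/6 + (1/3)P_{Brew}.
Similarly P_{Brew} = 229/6 + (1/3)P_{Aroma}.
Substituting the second reaction function into the first: P_{Aroma} = 193/6 + (1/3)(229/6 + (1/3)P_{Aroma}), which gives (8/9)P_{Aroma} = 404/9 ⇒ P_{Aroma} = 50.5.
Then P_{Brew} = 229/6 + (1/3)·50.5 = 55.
q_{Aroma} = 169 − 3·50.5 + 2·55 = 127.5.
Profit = (50.5 − 8)·127.5 = 5418.75.

5418.75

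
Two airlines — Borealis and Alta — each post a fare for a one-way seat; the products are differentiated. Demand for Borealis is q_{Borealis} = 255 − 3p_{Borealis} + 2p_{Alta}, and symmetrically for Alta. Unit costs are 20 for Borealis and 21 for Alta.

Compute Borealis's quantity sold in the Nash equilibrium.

176.8125

Borealis's profit: π = (p_{Borealis} − 20)(255 − 3p_{Borealis} + 2p_{Alta}).
∂π/∂p_{Borealis} = 315 − 6p_{Borealis} + 2p_{Alta} = 0 ⇒ p_{Borealis} = 52.5 + (1/3)p_{Alta}.
Similarly p_{Alta} = 53 + (1/3)p_{Borealis}.
Plugging p_{Alta} into Borealis's best response: p_{Borealis} = 52.5 + (1/3)(53 + (1/3)p_{Borealis}) ⇒ (8/9)p_{Borealis} = 421/6, so p_{Borealis} = 78.9375.
Then p_{Alta} = 53 + (1/3)·78.9375 = 79.3125.
q_{Borealis} = 255 − 3·78.9375 + 2·79.3125 = 176.8125.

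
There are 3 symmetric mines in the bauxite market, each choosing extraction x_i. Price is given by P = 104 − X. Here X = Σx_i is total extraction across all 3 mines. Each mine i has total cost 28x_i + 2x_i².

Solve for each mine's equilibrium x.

A representative mine's profit is π_i = x_i(104 − X) − 28x_i − 2x_i², with X = x_i + Σ_{j≠i} x_j.
First-order condition: 76 − 6x_i − Σ_{j≠i} x_j = 0.
Imposing symmetry (x_j = x for all j) turns Σ_{j≠i} x_j into 2x, so 76 = 8x and x = 9.5.

9.5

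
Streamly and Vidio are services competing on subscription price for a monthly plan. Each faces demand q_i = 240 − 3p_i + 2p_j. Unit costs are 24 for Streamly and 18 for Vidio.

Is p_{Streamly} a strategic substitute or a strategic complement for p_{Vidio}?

Streamly's profit: π = (p_{Streamly} − 24)(240 − 3p_{Streamly} + 2p_{Vidio}).
∂π/∂p_{Streamly} = 312 − 6p_{Streamly} + 2p_{Vidio} = 0 ⇒ p_{Streamly} = 52 + (1/3)p_{Vidio}.
The best-response slope dp_{Streamly}/dp_{Vidio} = 1/3 > 0: the reaction function is upward-sloping, so the choices are strategic complements.

strategic complements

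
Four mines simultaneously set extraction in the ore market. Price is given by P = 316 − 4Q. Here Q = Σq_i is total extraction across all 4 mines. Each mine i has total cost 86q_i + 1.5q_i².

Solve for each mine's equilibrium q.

10

A representative mine's profit is π_i = q_i(316 − 4Q) − 86q_i − 1.5q_i², with Q = q_i + Σ_{j≠i} q_j.
First-order condition: 230 − 11q_i − 4Σ_{j≠i} q_j = 0.
Imposing symmetry (q_j = q for all j) turns Σ_{j≠i} q_j into 3q, so 230 = 23q and q = 10.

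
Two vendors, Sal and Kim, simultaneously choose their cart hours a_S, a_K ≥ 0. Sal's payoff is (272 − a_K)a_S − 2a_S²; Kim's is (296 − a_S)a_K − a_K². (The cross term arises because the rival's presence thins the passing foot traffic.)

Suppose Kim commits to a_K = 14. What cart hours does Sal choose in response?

64.5

Expanding Sal's payoff: 272a_S − a_Ka_S − 2a_S².
∂π/∂a_S = 272 − a_K − 4a_S = 0, so a_S = 68 − 0.25a_K.
At a_K = 14: a_S = 68 − 0.25·14 = 64.5.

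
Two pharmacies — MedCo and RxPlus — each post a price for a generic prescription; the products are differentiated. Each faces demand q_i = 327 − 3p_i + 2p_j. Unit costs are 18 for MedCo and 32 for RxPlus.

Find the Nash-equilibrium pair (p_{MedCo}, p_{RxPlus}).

97.875, 103.125

MedCo's profit: π = (p_{MedCo} − 18)(327 − 3p_{MedCo} + 2p_{RxPlus}).
∂π/∂p_{MedCo} = 381 − 6p_{MedCo} + 2p_{RxPlus} = 0 ⇒ p_{MedCo} = 63.5 + (1/3)p_{RxPlus}.
Similarly p_{RxPlus} = 70.5 + (1/3)p_{MedCo}.
Substituting the second reaction function into the first: p_{MedCo} = 63.5 + (1/3)(70.5 + (1/3)p_{MedCo}), which gives (8/9)p_{MedCo} = 87 ⇒ p_{MedCo} = 97.875.
Then p_{RxPlus} = 70.5 + (1/3)·97.875 = 103.125.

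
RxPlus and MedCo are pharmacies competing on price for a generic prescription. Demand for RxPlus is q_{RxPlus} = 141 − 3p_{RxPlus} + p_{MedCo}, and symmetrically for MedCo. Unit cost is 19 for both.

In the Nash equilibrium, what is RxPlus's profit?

1273.08

RxPlus's profit: π = (p_{RxPlus} − 19)(141 − 3p_{RxPlus} + p_{MedCo}).
∂π/∂p_{RxPlus} = 198 − 6p_{RxPlus} + p_{MedCo} = 0 ⇒ p_{RxPlus} = 33 + (1/6)p_{MedCo}.
Setting p_{RxPlus} = p_{MedCo} in the reaction function: p_{RxPlus} = 33 + (1/6)p_{RxPlus}, so p_{RxPlus} = 33 / (5/6) = 39.6.
q_{RxPlus} = 141 − 3·39.6 + 39.6 = 61.8.
Profit = (39.6 − 19)·61.8 = 1273.08.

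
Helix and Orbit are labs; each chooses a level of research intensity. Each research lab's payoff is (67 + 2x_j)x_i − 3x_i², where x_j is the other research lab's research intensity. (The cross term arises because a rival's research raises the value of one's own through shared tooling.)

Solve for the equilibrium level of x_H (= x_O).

16.75

Helix's payoff is (67 + 2x_O)x_H − 3x_H².
∂π/∂x_H = 67 + 2x_O − 6x_H = 0, so x_H = 67/6 + (1/3)x_O.
By symmetry x_O = x_H; substituting into the reaction function, (2/3)x_H = 67/6 and x_H = 16.75.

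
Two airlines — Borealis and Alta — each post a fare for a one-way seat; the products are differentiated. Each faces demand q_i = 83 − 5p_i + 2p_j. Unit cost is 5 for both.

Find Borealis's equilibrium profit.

Borealis's profit: π = (p_{Borealis} − 5)(83 − 5p_{Borealis} + 2p_{Alta}).
∂π/∂p_{Borealis} = 108 − 10p_{Borealis} + 2p_{Alta} = 0 ⇒ p_{Borealis} = 10.8 + 0.2p_{Alta}.
By symmetry p_{Alta} = p_{Borealis}; substituting into the reaction function, 0.8p_{Borealis} = 10.8 and p_{Borealis} = 13.5.
q_{Borealis} = 83 − 5·13.5 + 2·13.5 = 42.5.
Profit = (13.5 − 5)·42.5 = 361.25.

361.25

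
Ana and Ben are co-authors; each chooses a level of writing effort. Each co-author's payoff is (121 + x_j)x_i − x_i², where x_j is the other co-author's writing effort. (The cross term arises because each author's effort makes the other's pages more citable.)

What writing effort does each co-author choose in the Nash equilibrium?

121

Ana's payoff is (121 + x_B)x_A − x_A².
∂π/∂x_A = 121 + x_B − 2x_A = 0, so x_A = 60.5 + 0.5x_B.
The game is symmetric, so in equilibrium x_B = x_A: the reaction function gives 0.5x_A = 60.5, hence x_A = 121.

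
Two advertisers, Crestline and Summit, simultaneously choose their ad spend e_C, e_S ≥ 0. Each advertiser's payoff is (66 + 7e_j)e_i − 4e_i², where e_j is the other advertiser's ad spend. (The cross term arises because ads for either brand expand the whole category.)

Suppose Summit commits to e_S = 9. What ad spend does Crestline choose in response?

16.125

Crestline's payoff is (66 + 7e_S)e_C − 4e_C².
∂π/∂e_C = 66 + 7e_S − 8e_C = 0, so e_C = 8.25 + 0.875e_S.
At e_S = 9: e_C = 8.25 + 0.875·9 = 16.125.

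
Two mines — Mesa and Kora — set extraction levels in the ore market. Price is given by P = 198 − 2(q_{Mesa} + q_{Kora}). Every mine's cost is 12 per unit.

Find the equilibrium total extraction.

62

Mine Mesa's profit: π = q_{Mesa}(198 − 2(q_{Mesa} + q_{Kora})) − 12q_{Mesa}.
∂π/∂q_{Mesa} = 186 − 4q_{Mesa} − 2q_{Kora} = 0, so q_{Mesa} = 46.5 − 0.5q_{Kora}.
The game is symmetric, so in equilibrium q_{Kora} = q_{Mesa}: the reaction function gives 1.5q_{Mesa} = 46.5, hence q_{Mesa} = 31.
Total extraction: 31 + 31 = 62.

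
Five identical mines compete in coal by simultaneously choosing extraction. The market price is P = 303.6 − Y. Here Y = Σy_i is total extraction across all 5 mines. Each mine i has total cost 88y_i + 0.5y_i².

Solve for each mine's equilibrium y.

30.8

A representative mine's profit is π_i = y_i(303.6 − Y) − 88y_i − 0.5y_i², with Y = y_i + Σ_{j≠i} y_j.
First-order condition: 215.6 − 3y_i − Σ_{j≠i} y_j = 0.
With identical mines, set every y_j = y: then 215.6 − 3y − 4y = 0, i.e. y = 215.6/7 = 30.8.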